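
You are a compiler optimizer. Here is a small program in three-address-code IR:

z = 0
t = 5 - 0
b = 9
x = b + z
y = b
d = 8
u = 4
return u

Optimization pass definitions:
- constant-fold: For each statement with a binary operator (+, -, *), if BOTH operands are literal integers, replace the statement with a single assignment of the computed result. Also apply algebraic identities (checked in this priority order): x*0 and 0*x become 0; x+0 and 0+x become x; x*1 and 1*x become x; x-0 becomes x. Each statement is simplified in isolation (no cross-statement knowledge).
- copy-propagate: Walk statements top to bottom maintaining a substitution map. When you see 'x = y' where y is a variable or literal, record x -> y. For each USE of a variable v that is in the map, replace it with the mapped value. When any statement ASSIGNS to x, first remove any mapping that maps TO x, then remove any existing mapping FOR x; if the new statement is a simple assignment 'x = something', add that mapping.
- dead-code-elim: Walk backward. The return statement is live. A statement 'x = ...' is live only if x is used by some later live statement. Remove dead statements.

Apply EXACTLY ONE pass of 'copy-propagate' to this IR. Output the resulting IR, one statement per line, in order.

Answer: z = 0
t = 5 - 0
b = 9
x = 9 + 0
y = 9
d = 8
u = 4
return 4

Derivation:
Applying copy-propagate statement-by-statement:
  [1] z = 0  (unchanged)
  [2] t = 5 - 0  (unchanged)
  [3] b = 9  (unchanged)
  [4] x = b + z  -> x = 9 + 0
  [5] y = b  -> y = 9
  [6] d = 8  (unchanged)
  [7] u = 4  (unchanged)
  [8] return u  -> return 4
Result (8 stmts):
  z = 0
  t = 5 - 0
  b = 9
  x = 9 + 0
  y = 9
  d = 8
  u = 4
  return 4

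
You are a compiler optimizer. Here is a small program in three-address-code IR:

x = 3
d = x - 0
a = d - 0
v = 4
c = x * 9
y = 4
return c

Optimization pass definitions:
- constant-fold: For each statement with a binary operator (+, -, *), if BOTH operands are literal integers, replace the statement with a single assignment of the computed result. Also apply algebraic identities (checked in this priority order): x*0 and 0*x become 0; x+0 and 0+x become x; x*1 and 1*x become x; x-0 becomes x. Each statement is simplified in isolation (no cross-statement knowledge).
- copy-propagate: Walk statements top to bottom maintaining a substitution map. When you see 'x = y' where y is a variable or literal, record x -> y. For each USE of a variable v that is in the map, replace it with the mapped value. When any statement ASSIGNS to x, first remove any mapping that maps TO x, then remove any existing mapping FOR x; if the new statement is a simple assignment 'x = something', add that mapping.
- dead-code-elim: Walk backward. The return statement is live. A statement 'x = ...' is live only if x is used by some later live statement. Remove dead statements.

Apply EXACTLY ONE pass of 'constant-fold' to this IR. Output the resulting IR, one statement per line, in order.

Answer: x = 3
d = x
a = d
v = 4
c = x * 9
y = 4
return c

Derivation:
Applying constant-fold statement-by-statement:
  [1] x = 3  (unchanged)
  [2] d = x - 0  -> d = x
  [3] a = d - 0  -> a = d
  [4] v = 4  (unchanged)
  [5] c = x * 9  (unchanged)
  [6] y = 4  (unchanged)
  [7] return c  (unchanged)
Result (7 stmts):
  x = 3
  d = x
  a = d
  v = 4
  c = x * 9
  y = 4
  return c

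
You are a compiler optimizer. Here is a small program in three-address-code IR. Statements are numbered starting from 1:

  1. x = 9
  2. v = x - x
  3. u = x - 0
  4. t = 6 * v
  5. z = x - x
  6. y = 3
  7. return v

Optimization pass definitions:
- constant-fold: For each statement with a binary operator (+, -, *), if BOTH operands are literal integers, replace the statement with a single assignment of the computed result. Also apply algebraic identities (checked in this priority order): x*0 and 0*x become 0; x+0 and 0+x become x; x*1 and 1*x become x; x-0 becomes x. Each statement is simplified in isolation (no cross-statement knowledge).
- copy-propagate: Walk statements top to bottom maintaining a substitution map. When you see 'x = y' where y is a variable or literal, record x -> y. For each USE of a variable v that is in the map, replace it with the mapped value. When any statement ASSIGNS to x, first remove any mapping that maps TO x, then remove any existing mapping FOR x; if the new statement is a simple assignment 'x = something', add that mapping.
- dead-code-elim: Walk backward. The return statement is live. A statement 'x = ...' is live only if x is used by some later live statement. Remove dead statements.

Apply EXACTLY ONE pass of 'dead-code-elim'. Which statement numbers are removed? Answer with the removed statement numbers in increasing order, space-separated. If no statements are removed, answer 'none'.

Backward liveness scan:
Stmt 1 'x = 9': KEEP (x is live); live-in = []
Stmt 2 'v = x - x': KEEP (v is live); live-in = ['x']
Stmt 3 'u = x - 0': DEAD (u not in live set ['v'])
Stmt 4 't = 6 * v': DEAD (t not in live set ['v'])
Stmt 5 'z = x - x': DEAD (z not in live set ['v'])
Stmt 6 'y = 3': DEAD (y not in live set ['v'])
Stmt 7 'return v': KEEP (return); live-in = ['v']
Removed statement numbers: [3, 4, 5, 6]
Surviving IR:
  x = 9
  v = x - x
  return v

Answer: 3 4 5 6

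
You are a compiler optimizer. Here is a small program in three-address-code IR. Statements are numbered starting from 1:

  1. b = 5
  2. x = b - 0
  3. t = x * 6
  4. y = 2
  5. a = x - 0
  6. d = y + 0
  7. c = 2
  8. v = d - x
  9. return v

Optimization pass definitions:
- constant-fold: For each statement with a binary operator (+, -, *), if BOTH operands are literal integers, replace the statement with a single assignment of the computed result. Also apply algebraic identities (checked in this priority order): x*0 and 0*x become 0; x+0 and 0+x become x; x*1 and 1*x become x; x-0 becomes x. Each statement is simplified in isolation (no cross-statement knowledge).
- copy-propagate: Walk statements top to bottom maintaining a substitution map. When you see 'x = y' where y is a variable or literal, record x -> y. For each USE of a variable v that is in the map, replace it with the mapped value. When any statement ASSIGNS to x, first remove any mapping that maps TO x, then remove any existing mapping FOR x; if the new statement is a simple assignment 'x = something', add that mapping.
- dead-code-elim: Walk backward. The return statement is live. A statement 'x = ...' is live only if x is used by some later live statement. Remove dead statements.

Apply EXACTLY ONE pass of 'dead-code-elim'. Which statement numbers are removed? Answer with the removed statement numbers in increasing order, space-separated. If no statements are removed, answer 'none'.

Backward liveness scan:
Stmt 1 'b = 5': KEEP (b is live); live-in = []
Stmt 2 'x = b - 0': KEEP (x is live); live-in = ['b']
Stmt 3 't = x * 6': DEAD (t not in live set ['x'])
Stmt 4 'y = 2': KEEP (y is live); live-in = ['x']
Stmt 5 'a = x - 0': DEAD (a not in live set ['x', 'y'])
Stmt 6 'd = y + 0': KEEP (d is live); live-in = ['x', 'y']
Stmt 7 'c = 2': DEAD (c not in live set ['d', 'x'])
Stmt 8 'v = d - x': KEEP (v is live); live-in = ['d', 'x']
Stmt 9 'return v': KEEP (return); live-in = ['v']
Removed statement numbers: [3, 5, 7]
Surviving IR:
  b = 5
  x = b - 0
  y = 2
  d = y + 0
  v = d - x
  return v

Answer: 3 5 7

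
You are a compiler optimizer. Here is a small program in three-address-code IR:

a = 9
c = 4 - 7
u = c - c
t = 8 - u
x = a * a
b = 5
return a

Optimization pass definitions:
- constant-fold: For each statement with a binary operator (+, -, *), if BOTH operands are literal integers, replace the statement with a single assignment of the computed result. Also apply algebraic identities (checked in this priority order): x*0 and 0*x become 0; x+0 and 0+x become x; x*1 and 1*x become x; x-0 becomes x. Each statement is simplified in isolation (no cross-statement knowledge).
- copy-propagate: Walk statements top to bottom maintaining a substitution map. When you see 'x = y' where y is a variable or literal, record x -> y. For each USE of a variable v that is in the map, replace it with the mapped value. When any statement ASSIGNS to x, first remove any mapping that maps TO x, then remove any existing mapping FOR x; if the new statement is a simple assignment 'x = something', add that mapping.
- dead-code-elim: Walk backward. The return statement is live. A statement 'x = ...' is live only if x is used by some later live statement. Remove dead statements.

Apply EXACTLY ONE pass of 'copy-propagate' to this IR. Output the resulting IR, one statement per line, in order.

Answer: a = 9
c = 4 - 7
u = c - c
t = 8 - u
x = 9 * 9
b = 5
return 9

Derivation:
Applying copy-propagate statement-by-statement:
  [1] a = 9  (unchanged)
  [2] c = 4 - 7  (unchanged)
  [3] u = c - c  (unchanged)
  [4] t = 8 - u  (unchanged)
  [5] x = a * a  -> x = 9 * 9
  [6] b = 5  (unchanged)
  [7] return a  -> return 9
Result (7 stmts):
  a = 9
  c = 4 - 7
  u = c - c
  t = 8 - u
  x = 9 * 9
  b = 5
  return 9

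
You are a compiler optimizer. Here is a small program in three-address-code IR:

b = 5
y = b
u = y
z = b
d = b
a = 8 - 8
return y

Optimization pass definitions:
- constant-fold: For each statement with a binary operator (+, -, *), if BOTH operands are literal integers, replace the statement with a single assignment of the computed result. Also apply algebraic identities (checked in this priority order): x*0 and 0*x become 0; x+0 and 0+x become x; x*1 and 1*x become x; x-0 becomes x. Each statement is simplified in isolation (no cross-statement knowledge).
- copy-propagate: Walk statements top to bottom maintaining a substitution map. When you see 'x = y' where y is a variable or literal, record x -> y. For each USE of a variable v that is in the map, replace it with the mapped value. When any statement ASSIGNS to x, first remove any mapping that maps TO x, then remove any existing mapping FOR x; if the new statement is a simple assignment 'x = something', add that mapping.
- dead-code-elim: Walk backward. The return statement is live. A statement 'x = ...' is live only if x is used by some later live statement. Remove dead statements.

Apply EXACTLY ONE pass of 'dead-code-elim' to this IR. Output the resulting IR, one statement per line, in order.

Answer: b = 5
y = b
return y

Derivation:
Applying dead-code-elim statement-by-statement:
  [7] return y  -> KEEP (return); live=['y']
  [6] a = 8 - 8  -> DEAD (a not live)
  [5] d = b  -> DEAD (d not live)
  [4] z = b  -> DEAD (z not live)
  [3] u = y  -> DEAD (u not live)
  [2] y = b  -> KEEP; live=['b']
  [1] b = 5  -> KEEP; live=[]
Result (3 stmts):
  b = 5
  y = b
  return y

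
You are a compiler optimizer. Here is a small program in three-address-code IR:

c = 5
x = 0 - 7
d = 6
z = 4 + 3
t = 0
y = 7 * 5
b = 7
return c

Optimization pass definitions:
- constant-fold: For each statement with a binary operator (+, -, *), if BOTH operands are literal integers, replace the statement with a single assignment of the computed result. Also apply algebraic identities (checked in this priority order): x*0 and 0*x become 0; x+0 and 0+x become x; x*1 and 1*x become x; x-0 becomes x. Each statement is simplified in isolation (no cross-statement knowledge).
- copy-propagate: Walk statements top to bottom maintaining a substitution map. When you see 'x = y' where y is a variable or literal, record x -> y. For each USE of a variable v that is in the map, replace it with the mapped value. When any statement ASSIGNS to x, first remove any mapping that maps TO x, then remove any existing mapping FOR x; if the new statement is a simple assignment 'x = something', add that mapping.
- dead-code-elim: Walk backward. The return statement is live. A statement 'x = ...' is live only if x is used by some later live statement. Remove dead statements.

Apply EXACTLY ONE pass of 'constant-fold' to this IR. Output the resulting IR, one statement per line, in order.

Answer: c = 5
x = -7
d = 6
z = 7
t = 0
y = 35
b = 7
return c

Derivation:
Applying constant-fold statement-by-statement:
  [1] c = 5  (unchanged)
  [2] x = 0 - 7  -> x = -7
  [3] d = 6  (unchanged)
  [4] z = 4 + 3  -> z = 7
  [5] t = 0  (unchanged)
  [6] y = 7 * 5  -> y = 35
  [7] b = 7  (unchanged)
  [8] return c  (unchanged)
Result (8 stmts):
  c = 5
  x = -7
  d = 6
  z = 7
  t = 0
  y = 35
  b = 7
  return c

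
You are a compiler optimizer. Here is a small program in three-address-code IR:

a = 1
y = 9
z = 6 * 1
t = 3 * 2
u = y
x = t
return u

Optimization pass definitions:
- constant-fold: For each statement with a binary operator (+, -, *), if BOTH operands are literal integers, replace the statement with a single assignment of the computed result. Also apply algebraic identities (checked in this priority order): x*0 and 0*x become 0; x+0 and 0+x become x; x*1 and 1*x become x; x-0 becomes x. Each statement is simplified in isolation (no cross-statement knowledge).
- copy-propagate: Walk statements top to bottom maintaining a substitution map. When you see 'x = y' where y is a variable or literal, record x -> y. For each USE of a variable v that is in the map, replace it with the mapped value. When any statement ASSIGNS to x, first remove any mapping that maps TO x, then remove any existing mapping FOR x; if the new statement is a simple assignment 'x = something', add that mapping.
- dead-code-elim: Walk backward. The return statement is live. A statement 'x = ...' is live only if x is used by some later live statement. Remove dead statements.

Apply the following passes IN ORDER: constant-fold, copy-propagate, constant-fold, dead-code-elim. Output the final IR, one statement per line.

Initial IR:
  a = 1
  y = 9
  z = 6 * 1
  t = 3 * 2
  u = y
  x = t
  return u
After constant-fold (7 stmts):
  a = 1
  y = 9
  z = 6
  t = 6
  u = y
  x = t
  return u
After copy-propagate (7 stmts):
  a = 1
  y = 9
  z = 6
  t = 6
  u = 9
  x = 6
  return 9
After constant-fold (7 stmts):
  a = 1
  y = 9
  z = 6
  t = 6
  u = 9
  x = 6
  return 9
After dead-code-elim (1 stmts):
  return 9

Answer: return 9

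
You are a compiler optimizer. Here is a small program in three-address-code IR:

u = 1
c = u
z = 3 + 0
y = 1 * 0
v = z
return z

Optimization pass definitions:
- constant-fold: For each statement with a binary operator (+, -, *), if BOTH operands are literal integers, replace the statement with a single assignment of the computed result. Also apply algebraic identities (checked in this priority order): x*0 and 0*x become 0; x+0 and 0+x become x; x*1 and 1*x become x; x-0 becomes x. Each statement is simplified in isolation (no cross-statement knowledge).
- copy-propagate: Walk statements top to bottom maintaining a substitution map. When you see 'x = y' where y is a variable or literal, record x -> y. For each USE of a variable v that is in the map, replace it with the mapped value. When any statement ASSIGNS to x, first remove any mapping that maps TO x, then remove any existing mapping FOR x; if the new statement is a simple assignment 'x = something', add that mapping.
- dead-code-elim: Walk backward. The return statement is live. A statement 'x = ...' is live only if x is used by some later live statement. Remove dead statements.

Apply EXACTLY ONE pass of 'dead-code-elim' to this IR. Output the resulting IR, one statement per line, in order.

Applying dead-code-elim statement-by-statement:
  [6] return z  -> KEEP (return); live=['z']
  [5] v = z  -> DEAD (v not live)
  [4] y = 1 * 0  -> DEAD (y not live)
  [3] z = 3 + 0  -> KEEP; live=[]
  [2] c = u  -> DEAD (c not live)
  [1] u = 1  -> DEAD (u not live)
Result (2 stmts):
  z = 3 + 0
  return z

Answer: z = 3 + 0
return z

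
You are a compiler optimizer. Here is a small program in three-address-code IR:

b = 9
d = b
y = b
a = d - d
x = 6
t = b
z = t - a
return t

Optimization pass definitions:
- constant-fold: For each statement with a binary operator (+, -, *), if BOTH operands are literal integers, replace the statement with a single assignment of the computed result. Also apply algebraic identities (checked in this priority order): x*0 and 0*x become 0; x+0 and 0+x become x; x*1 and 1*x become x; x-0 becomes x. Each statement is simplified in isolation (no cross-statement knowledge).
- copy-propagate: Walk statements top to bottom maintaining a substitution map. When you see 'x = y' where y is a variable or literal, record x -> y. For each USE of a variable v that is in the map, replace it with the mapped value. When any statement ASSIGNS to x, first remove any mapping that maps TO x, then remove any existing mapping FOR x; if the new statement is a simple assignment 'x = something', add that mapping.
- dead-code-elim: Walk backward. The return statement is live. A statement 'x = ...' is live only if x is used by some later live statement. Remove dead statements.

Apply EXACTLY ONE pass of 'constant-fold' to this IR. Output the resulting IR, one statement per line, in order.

Answer: b = 9
d = b
y = b
a = d - d
x = 6
t = b
z = t - a
return t

Derivation:
Applying constant-fold statement-by-statement:
  [1] b = 9  (unchanged)
  [2] d = b  (unchanged)
  [3] y = b  (unchanged)
  [4] a = d - d  (unchanged)
  [5] x = 6  (unchanged)
  [6] t = b  (unchanged)
  [7] z = t - a  (unchanged)
  [8] return t  (unchanged)
Result (8 stmts):
  b = 9
  d = b
  y = b
  a = d - d
  x = 6
  t = b
  z = t - a
  return t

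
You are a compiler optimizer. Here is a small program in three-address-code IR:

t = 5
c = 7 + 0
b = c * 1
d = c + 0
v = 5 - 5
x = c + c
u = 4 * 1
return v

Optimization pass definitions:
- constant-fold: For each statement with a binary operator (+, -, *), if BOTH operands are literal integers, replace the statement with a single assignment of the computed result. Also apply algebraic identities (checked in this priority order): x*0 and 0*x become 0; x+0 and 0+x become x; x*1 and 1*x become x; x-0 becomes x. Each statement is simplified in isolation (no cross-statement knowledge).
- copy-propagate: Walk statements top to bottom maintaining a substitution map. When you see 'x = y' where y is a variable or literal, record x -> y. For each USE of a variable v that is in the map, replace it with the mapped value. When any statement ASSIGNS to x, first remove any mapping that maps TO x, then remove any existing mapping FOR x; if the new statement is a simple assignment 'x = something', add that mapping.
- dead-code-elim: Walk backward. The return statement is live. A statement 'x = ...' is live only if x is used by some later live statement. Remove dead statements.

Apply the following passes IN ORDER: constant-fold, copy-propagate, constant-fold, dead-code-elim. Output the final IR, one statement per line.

Answer: return 0

Derivation:
Initial IR:
  t = 5
  c = 7 + 0
  b = c * 1
  d = c + 0
  v = 5 - 5
  x = c + c
  u = 4 * 1
  return v
After constant-fold (8 stmts):
  t = 5
  c = 7
  b = c
  d = c
  v = 0
  x = c + c
  u = 4
  return v
After copy-propagate (8 stmts):
  t = 5
  c = 7
  b = 7
  d = 7
  v = 0
  x = 7 + 7
  u = 4
  return 0
After constant-fold (8 stmts):
  t = 5
  c = 7
  b = 7
  d = 7
  v = 0
  x = 14
  u = 4
  return 0
After dead-code-elim (1 stmts):
  return 0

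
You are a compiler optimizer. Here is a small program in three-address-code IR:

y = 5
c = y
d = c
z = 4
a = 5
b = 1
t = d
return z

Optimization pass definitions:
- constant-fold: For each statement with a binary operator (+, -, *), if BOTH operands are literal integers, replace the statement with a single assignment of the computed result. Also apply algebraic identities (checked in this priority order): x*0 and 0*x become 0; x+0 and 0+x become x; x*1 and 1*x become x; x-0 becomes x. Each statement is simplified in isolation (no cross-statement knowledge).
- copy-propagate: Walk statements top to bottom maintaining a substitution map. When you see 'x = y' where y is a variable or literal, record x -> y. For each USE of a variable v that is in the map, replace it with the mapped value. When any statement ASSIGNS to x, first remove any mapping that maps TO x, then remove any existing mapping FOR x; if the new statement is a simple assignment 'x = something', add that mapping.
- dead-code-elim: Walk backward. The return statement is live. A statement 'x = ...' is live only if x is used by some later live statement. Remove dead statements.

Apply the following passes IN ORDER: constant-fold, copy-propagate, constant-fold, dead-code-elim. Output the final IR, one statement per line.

Answer: return 4

Derivation:
Initial IR:
  y = 5
  c = y
  d = c
  z = 4
  a = 5
  b = 1
  t = d
  return z
After constant-fold (8 stmts):
  y = 5
  c = y
  d = c
  z = 4
  a = 5
  b = 1
  t = d
  return z
After copy-propagate (8 stmts):
  y = 5
  c = 5
  d = 5
  z = 4
  a = 5
  b = 1
  t = 5
  return 4
After constant-fold (8 stmts):
  y = 5
  c = 5
  d = 5
  z = 4
  a = 5
  b = 1
  t = 5
  return 4
After dead-code-elim (1 stmts):
  return 4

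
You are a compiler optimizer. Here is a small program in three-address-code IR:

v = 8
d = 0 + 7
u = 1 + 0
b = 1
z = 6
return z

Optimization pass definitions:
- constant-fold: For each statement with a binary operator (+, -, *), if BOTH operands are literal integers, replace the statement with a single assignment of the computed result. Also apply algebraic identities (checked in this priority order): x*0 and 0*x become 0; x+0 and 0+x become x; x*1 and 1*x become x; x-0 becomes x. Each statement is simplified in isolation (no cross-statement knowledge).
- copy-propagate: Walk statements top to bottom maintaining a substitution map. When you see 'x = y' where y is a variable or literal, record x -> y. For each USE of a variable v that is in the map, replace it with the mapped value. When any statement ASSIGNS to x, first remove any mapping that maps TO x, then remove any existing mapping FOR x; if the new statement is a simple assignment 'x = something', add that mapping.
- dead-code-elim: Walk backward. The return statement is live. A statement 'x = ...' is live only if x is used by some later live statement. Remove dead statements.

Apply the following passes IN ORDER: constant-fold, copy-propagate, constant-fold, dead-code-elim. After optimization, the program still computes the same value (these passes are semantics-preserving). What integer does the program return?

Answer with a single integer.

Answer: 6

Derivation:
Initial IR:
  v = 8
  d = 0 + 7
  u = 1 + 0
  b = 1
  z = 6
  return z
After constant-fold (6 stmts):
  v = 8
  d = 7
  u = 1
  b = 1
  z = 6
  return z
After copy-propagate (6 stmts):
  v = 8
  d = 7
  u = 1
  b = 1
  z = 6
  return 6
After constant-fold (6 stmts):
  v = 8
  d = 7
  u = 1
  b = 1
  z = 6
  return 6
After dead-code-elim (1 stmts):
  return 6
Evaluate:
  v = 8  =>  v = 8
  d = 0 + 7  =>  d = 7
  u = 1 + 0  =>  u = 1
  b = 1  =>  b = 1
  z = 6  =>  z = 6
  return z = 6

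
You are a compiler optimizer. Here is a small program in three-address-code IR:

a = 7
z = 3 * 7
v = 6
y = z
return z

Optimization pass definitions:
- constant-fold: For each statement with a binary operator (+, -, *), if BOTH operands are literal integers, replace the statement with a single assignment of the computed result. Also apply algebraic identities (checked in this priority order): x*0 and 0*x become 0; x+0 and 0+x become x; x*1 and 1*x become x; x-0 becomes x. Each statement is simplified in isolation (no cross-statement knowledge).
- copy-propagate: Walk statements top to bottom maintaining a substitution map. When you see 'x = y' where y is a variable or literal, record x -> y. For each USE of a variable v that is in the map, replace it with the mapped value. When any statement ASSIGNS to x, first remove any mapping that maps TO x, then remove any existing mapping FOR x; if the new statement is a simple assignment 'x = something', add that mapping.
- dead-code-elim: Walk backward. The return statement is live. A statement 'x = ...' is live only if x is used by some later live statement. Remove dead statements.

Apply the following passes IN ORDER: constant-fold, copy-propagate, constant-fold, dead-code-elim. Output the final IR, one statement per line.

Answer: return 21

Derivation:
Initial IR:
  a = 7
  z = 3 * 7
  v = 6
  y = z
  return z
After constant-fold (5 stmts):
  a = 7
  z = 21
  v = 6
  y = z
  return z
After copy-propagate (5 stmts):
  a = 7
  z = 21
  v = 6
  y = 21
  return 21
After constant-fold (5 stmts):
  a = 7
  z = 21
  v = 6
  y = 21
  return 21
After dead-code-elim (1 stmts):
  return 21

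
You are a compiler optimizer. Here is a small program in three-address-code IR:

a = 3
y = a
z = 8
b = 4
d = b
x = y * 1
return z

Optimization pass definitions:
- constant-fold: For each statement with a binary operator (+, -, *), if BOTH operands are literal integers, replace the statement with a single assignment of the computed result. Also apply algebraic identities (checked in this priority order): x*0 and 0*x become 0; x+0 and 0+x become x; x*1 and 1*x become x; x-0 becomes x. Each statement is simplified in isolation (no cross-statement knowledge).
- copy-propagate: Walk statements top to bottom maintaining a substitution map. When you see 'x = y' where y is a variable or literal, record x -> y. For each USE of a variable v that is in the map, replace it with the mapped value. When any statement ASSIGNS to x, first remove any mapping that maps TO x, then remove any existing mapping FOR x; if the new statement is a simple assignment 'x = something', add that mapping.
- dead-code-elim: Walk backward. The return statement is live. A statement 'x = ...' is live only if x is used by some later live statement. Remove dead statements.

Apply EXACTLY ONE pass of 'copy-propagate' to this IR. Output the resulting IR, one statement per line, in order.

Answer: a = 3
y = 3
z = 8
b = 4
d = 4
x = 3 * 1
return 8

Derivation:
Applying copy-propagate statement-by-statement:
  [1] a = 3  (unchanged)
  [2] y = a  -> y = 3
  [3] z = 8  (unchanged)
  [4] b = 4  (unchanged)
  [5] d = b  -> d = 4
  [6] x = y * 1  -> x = 3 * 1
  [7] return z  -> return 8
Result (7 stmts):
  a = 3
  y = 3
  z = 8
  b = 4
  d = 4
  x = 3 * 1
  return 8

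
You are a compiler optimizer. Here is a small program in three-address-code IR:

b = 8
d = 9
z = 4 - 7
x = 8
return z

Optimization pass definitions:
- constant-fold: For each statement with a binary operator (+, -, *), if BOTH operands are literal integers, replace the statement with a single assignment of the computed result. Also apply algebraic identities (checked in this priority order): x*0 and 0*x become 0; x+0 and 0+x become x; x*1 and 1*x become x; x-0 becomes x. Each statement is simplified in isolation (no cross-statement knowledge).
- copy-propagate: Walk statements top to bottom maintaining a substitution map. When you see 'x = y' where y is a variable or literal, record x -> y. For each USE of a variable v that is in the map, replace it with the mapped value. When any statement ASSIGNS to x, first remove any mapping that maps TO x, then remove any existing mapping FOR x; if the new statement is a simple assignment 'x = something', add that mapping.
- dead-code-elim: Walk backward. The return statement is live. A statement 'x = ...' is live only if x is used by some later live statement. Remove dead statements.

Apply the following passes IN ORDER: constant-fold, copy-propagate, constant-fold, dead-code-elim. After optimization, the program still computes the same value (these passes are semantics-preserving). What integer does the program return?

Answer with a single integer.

Initial IR:
  b = 8
  d = 9
  z = 4 - 7
  x = 8
  return z
After constant-fold (5 stmts):
  b = 8
  d = 9
  z = -3
  x = 8
  return z
After copy-propagate (5 stmts):
  b = 8
  d = 9
  z = -3
  x = 8
  return -3
After constant-fold (5 stmts):
  b = 8
  d = 9
  z = -3
  x = 8
  return -3
After dead-code-elim (1 stmts):
  return -3
Evaluate:
  b = 8  =>  b = 8
  d = 9  =>  d = 9
  z = 4 - 7  =>  z = -3
  x = 8  =>  x = 8
  return z = -3

Answer: -3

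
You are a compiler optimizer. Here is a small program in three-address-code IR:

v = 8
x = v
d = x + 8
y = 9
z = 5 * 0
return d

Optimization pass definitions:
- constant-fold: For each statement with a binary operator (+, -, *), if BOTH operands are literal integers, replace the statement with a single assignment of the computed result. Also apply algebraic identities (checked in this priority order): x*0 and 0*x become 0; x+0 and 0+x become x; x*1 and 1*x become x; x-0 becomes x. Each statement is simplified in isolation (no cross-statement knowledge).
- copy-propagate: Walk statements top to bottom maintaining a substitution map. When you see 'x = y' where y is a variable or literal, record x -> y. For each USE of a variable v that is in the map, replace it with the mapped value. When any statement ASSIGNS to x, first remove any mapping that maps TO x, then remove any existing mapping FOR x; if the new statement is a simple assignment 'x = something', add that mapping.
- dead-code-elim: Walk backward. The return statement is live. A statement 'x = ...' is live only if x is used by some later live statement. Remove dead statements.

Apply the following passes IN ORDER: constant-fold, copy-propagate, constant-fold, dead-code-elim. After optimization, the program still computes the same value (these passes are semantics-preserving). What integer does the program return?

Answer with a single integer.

Answer: 16

Derivation:
Initial IR:
  v = 8
  x = v
  d = x + 8
  y = 9
  z = 5 * 0
  return d
After constant-fold (6 stmts):
  v = 8
  x = v
  d = x + 8
  y = 9
  z = 0
  return d
After copy-propagate (6 stmts):
  v = 8
  x = 8
  d = 8 + 8
  y = 9
  z = 0
  return d
After constant-fold (6 stmts):
  v = 8
  x = 8
  d = 16
  y = 9
  z = 0
  return d
After dead-code-elim (2 stmts):
  d = 16
  return d
Evaluate:
  v = 8  =>  v = 8
  x = v  =>  x = 8
  d = x + 8  =>  d = 16
  y = 9  =>  y = 9
  z = 5 * 0  =>  z = 0
  return d = 16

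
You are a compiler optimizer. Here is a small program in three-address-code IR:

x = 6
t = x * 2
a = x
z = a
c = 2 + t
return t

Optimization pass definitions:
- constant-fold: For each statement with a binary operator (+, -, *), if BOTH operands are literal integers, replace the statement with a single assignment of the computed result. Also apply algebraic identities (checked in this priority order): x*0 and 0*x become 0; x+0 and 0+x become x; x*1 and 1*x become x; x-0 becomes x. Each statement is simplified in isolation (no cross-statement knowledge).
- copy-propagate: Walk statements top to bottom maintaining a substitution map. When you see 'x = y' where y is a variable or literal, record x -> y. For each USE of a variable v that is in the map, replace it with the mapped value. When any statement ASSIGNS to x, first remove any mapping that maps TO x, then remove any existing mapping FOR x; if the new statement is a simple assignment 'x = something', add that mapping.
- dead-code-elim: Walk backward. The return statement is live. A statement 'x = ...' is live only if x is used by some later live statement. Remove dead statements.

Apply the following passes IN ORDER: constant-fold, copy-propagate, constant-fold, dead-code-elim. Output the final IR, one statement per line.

Initial IR:
  x = 6
  t = x * 2
  a = x
  z = a
  c = 2 + t
  return t
After constant-fold (6 stmts):
  x = 6
  t = x * 2
  a = x
  z = a
  c = 2 + t
  return t
After copy-propagate (6 stmts):
  x = 6
  t = 6 * 2
  a = 6
  z = 6
  c = 2 + t
  return t
After constant-fold (6 stmts):
  x = 6
  t = 12
  a = 6
  z = 6
  c = 2 + t
  return t
After dead-code-elim (2 stmts):
  t = 12
  return t

Answer: t = 12
return t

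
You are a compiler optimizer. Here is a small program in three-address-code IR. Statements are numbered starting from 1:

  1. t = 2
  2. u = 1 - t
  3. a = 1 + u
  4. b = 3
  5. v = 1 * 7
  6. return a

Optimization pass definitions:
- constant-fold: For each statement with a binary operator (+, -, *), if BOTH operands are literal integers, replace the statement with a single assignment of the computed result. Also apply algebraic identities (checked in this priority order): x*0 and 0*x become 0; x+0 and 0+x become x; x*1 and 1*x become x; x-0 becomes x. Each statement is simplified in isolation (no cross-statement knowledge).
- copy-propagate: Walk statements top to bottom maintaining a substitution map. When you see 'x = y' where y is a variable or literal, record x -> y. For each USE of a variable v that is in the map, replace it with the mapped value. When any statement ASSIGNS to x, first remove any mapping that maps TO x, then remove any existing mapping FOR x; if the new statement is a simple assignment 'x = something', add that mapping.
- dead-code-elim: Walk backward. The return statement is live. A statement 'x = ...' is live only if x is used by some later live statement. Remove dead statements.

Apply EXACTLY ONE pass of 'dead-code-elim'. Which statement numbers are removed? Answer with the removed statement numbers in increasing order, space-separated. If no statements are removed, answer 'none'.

Answer: 4 5

Derivation:
Backward liveness scan:
Stmt 1 't = 2': KEEP (t is live); live-in = []
Stmt 2 'u = 1 - t': KEEP (u is live); live-in = ['t']
Stmt 3 'a = 1 + u': KEEP (a is live); live-in = ['u']
Stmt 4 'b = 3': DEAD (b not in live set ['a'])
Stmt 5 'v = 1 * 7': DEAD (v not in live set ['a'])
Stmt 6 'return a': KEEP (return); live-in = ['a']
Removed statement numbers: [4, 5]
Surviving IR:
  t = 2
  u = 1 - t
  a = 1 + u
  return a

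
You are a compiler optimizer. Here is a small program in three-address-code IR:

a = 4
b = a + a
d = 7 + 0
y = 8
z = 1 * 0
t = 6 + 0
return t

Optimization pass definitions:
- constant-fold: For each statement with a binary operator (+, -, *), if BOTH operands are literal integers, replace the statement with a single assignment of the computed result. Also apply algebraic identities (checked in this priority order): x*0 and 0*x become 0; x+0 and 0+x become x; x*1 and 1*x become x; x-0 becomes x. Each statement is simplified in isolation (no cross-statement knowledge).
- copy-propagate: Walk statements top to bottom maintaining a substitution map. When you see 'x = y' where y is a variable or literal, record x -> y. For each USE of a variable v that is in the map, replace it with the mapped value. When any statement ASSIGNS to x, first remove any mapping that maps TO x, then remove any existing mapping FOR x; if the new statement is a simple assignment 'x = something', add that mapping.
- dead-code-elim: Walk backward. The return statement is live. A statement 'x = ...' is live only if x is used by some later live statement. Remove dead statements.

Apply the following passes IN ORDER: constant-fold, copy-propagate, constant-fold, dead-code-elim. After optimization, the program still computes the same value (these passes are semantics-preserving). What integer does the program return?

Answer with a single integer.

Answer: 6

Derivation:
Initial IR:
  a = 4
  b = a + a
  d = 7 + 0
  y = 8
  z = 1 * 0
  t = 6 + 0
  return t
After constant-fold (7 stmts):
  a = 4
  b = a + a
  d = 7
  y = 8
  z = 0
  t = 6
  return t
After copy-propagate (7 stmts):
  a = 4
  b = 4 + 4
  d = 7
  y = 8
  z = 0
  t = 6
  return 6
After constant-fold (7 stmts):
  a = 4
  b = 8
  d = 7
  y = 8
  z = 0
  t = 6
  return 6
After dead-code-elim (1 stmts):
  return 6
Evaluate:
  a = 4  =>  a = 4
  b = a + a  =>  b = 8
  d = 7 + 0  =>  d = 7
  y = 8  =>  y = 8
  z = 1 * 0  =>  z = 0
  t = 6 + 0  =>  t = 6
  return t = 6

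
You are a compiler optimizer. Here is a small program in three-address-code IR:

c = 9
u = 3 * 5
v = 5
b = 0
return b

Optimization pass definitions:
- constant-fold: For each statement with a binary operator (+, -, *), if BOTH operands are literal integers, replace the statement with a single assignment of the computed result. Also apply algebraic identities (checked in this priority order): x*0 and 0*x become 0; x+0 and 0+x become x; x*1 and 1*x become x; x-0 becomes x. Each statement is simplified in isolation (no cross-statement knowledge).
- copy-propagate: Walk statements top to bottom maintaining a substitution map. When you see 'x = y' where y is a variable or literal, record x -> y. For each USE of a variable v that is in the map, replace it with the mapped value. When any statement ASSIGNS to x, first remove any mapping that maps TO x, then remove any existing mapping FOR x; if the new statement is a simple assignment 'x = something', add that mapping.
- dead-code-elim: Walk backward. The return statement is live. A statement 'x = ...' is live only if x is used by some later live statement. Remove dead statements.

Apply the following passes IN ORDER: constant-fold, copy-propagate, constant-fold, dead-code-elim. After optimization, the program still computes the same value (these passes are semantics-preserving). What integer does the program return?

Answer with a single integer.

Answer: 0

Derivation:
Initial IR:
  c = 9
  u = 3 * 5
  v = 5
  b = 0
  return b
After constant-fold (5 stmts):
  c = 9
  u = 15
  v = 5
  b = 0
  return b
After copy-propagate (5 stmts):
  c = 9
  u = 15
  v = 5
  b = 0
  return 0
After constant-fold (5 stmts):
  c = 9
  u = 15
  v = 5
  b = 0
  return 0
After dead-code-elim (1 stmts):
  return 0
Evaluate:
  c = 9  =>  c = 9
  u = 3 * 5  =>  u = 15
  v = 5  =>  v = 5
  b = 0  =>  b = 0
  return b = 0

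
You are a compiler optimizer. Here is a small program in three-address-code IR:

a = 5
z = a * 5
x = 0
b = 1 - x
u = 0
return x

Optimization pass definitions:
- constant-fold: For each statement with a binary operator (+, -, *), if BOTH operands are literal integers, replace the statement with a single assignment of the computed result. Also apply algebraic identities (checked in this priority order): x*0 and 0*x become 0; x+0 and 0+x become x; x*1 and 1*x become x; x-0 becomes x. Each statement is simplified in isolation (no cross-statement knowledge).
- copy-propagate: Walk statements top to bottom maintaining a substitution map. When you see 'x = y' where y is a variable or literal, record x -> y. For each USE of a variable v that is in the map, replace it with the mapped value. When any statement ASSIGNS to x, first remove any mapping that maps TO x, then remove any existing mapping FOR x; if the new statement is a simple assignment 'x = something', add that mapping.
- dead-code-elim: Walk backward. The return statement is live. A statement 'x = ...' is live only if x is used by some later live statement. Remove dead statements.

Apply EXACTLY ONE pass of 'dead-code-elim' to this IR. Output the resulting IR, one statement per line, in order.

Applying dead-code-elim statement-by-statement:
  [6] return x  -> KEEP (return); live=['x']
  [5] u = 0  -> DEAD (u not live)
  [4] b = 1 - x  -> DEAD (b not live)
  [3] x = 0  -> KEEP; live=[]
  [2] z = a * 5  -> DEAD (z not live)
  [1] a = 5  -> DEAD (a not live)
Result (2 stmts):
  x = 0
  return x

Answer: x = 0
return x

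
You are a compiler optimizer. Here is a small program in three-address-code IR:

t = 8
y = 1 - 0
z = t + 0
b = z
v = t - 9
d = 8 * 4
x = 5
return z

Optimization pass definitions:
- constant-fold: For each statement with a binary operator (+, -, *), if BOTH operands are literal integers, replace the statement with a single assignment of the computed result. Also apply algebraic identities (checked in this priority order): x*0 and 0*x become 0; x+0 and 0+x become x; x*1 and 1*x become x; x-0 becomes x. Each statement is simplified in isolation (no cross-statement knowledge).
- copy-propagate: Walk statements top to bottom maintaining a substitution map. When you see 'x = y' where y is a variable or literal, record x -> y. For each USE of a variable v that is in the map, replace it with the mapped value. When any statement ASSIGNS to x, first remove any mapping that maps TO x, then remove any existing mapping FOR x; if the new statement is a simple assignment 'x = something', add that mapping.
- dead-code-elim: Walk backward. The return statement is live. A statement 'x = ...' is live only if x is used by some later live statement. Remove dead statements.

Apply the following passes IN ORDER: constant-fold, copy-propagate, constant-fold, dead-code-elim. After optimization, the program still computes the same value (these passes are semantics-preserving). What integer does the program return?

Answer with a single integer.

Answer: 8

Derivation:
Initial IR:
  t = 8
  y = 1 - 0
  z = t + 0
  b = z
  v = t - 9
  d = 8 * 4
  x = 5
  return z
After constant-fold (8 stmts):
  t = 8
  y = 1
  z = t
  b = z
  v = t - 9
  d = 32
  x = 5
  return z
After copy-propagate (8 stmts):
  t = 8
  y = 1
  z = 8
  b = 8
  v = 8 - 9
  d = 32
  x = 5
  return 8
After constant-fold (8 stmts):
  t = 8
  y = 1
  z = 8
  b = 8
  v = -1
  d = 32
  x = 5
  return 8
After dead-code-elim (1 stmts):
  return 8
Evaluate:
  t = 8  =>  t = 8
  y = 1 - 0  =>  y = 1
  z = t + 0  =>  z = 8
  b = z  =>  b = 8
  v = t - 9  =>  v = -1
  d = 8 * 4  =>  d = 32
  x = 5  =>  x = 5
  return z = 8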